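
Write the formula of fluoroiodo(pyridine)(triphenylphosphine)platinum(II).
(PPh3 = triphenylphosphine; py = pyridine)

[PtFI(PPh3)(py)]

Ligands: 1 triphenylphosphine (PPh3, neutral), 1 pyridine (py, neutral), 1 fluoro (F, -1), 1 iodo (I, -1). Ligand charge sum = -2.
With Pt in oxidation state +2, the complex ion is [Pt...].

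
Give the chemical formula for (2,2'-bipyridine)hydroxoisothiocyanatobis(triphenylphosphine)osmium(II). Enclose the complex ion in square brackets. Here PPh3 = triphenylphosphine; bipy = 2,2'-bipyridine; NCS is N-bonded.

Ligands: 2 triphenylphosphine (PPh3, neutral), 1 2,2'-bipyridine (bipy, neutral), 1 isothiocyanato (NCS, -1), 1 hydroxo (OH, -1). Ligand charge sum = -2.
With Os in oxidation state +2, the complex ion is [Os...].

[Os(bipy)(NCS)(OH)(PPh3)2]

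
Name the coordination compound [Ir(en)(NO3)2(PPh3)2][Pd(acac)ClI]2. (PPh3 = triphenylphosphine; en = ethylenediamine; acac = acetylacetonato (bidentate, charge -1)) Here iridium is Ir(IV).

Both ions are complex: the cation is named first with the plain metal name, the anion second with the -ate form; each ion's ligands are alphabetised independently.
Ir is given as +4; the cation's ligand charges sum to -2, so the complex cation is 2+.
With 2 anions per cation, each anion must be 2/2 = 1−.
Anion: ligand charges sum to -3; for the ion to be 1−, Pd = +2.

(ethylenediamine)dinitratobis(triphenylphosphine)iridium(IV) (acetylacetonato)chloroiodopalladate(II)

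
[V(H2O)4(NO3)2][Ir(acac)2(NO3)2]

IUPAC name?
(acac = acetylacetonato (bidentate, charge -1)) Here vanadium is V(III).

tetraaquadinitratovanadium(III) bis(acetylacetonato)dinitratoiridate(III)

V is given as +3; the cation's ligand charges sum to -2, so the complex cation is 1+.
A 1:1 salt means the anion carries the equal and opposite charge, 1−.
Anion: ligand charges sum to -4; for the ion to be 1−, Ir = +3.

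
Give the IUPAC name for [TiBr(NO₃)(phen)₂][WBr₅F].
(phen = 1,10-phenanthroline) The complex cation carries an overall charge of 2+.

The complex cation is given as 2+; its ligand charges sum to -2, so Ti = +4.
A 1:1 salt means the anion carries the equal and opposite charge, 2−.
Anion: ligand charges sum to -6; for the ion to be 2−, W = +4.

bromonitratobis(1,10-phenanthroline)titanium(IV) pentabromofluorotungstate(IV)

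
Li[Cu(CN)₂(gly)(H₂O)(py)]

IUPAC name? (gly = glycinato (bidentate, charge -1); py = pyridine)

lithium aquadicyano(glycinato)(pyridine)cuprate(II)

The 1 lithium counter-ion carries a total charge of +1, so each complex ion is 1−.
Ligand charges: 2×cyano (-1 each), 1×glycinato (-1 each), 1×aqua (neutral), 1×pyridine (neutral); total -3. So Cu + (-3) = 1−, giving Cu = +2.
Ligands are named alphabetically: aqua before cyano before glycinato before pyridine.
The complex ion is anionic, so copper takes the -ate form cuprate(II).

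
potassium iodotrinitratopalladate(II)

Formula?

Ligands: 1 iodo (I, -1), 3 nitrato (NO3, -1). Ligand charge sum = -4.
With Pd in oxidation state +2, the complex ion is [Pd...]^2−.
Charge balance with potassium (+1) requires 1 complex ion per 2 potassium.

K2[PdI(NO3)3]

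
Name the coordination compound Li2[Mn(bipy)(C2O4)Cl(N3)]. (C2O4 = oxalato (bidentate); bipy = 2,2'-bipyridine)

lithium azido(2,2'-bipyridine)chlorooxalatomanganate(II)

The 2 lithium counter-ions carry a total charge of +2, so each complex ion is 2−.
Ligand charges: 1×oxalato (-2 each), 1×2,2'-bipyridine (neutral), 1×azido (-1 each), 1×chloro (-1 each); total -4. So Mn + (-4) = 2−, giving Mn = +2.
The complex ion is anionic, so manganese takes the -ate form manganate(II).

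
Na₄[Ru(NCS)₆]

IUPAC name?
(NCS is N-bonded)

sodium hexaisothiocyanatoruthenate(II)

The 4 sodium counter-ions carry a total charge of +4, so each complex ion is 4−.
Ligand charges: 6×isothiocyanato (-1 each); total -6. So Ru + (-6) = 4−, giving Ru = +2.
The complex ion is anionic, so ruthenium takes the -ate form ruthenate(II).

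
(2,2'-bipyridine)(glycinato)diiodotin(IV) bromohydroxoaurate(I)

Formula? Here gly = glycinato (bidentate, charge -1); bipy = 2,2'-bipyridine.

[Sn(bipy)(gly)I2][AuBr(OH)]

Cation [Sn…]: ligand charges -3, Sn(IV) ⇒ ion charge 1+.
Anion [Au…]: ligand charges -2, Au(I) ⇒ ion charge 1−.
One 1+ cation balances one 1− anion.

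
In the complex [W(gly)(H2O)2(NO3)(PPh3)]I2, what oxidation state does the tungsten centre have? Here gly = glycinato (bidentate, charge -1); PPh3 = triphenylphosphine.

+4

2 iodide outside the brackets (-1 each) → the complex ion is 2+.
Ligand charges: 1×gly = -1; 2×H2O neutral; 1×PPh3 neutral; 1×NO3 = -1; sum -2.
W + (-2) = 2+ ⇒ W is +4.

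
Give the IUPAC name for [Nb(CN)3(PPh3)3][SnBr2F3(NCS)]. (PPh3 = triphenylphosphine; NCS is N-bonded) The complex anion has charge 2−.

The complex anion is given as 2−; its ligand charges sum to -6, so Sn = +4.
A 1:1 salt means the cation carries the equal and opposite charge, 2+.
Cation: ligand charges sum to -3; for the ion to be 2+, Nb = +5.

tricyanotris(triphenylphosphine)niobium(V) dibromotrifluoroisothiocyanatostannate(IV)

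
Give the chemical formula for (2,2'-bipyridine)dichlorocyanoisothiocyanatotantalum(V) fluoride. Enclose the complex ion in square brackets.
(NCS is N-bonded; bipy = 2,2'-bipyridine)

[Ta(bipy)Cl2(CN)(NCS)]F

Ligands: 1 cyano (CN, -1), 1 isothiocyanato (NCS, -1), 1 2,2'-bipyridine (bipy, neutral), 2 chloro (Cl, -1). Ligand charge sum = -4.
With Ta in oxidation state +5, the complex ion is [Ta...]^1+.
Charge balance with fluoride (-1) requires 1 complex ion per 1 fluoride.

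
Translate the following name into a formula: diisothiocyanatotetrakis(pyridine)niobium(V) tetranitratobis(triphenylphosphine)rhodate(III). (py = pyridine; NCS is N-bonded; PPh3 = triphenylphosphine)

Cation [Nb…]: ligand charges -2, Nb(V) ⇒ ion charge 3+.
Anion [Rh…]: ligand charges -4, Rh(III) ⇒ ion charge 1−.
One 3+ cation requires 3 of the 1− anion.

[Nb(NCS)2(py)4][Rh(NO3)4(PPh3)2]3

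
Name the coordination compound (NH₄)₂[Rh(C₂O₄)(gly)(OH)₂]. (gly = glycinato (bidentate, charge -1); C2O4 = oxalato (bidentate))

ammonium (glycinato)dihydroxooxalatorhodate(III)

The 2 ammonium counter-ions carry a total charge of +2, so each complex ion is 2−.
Ligand charges: 1×glycinato (-1 each), 1×oxalato (-2 each), 2×hydroxo (-1 each); total -5. So Rh + (-5) = 2−, giving Rh = +3.
The complex ion is anionic, so rhodium takes the -ate form rhodate(III).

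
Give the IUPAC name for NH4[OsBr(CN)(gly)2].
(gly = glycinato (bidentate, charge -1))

ammonium bromocyanobis(glycinato)osmate(III)

The 1 ammonium counter-ion carries a total charge of +1, so each complex ion is 1−.
Ligand charges: 2×glycinato (-1 each), 1×bromo (-1 each), 1×cyano (-1 each); total -4. So Os + (-4) = 1−, giving Os = +3.
Ligands are named alphabetically: bromo before cyano before glycinato.
The complex ion is anionic, so osmium takes the -ate form osmate(III).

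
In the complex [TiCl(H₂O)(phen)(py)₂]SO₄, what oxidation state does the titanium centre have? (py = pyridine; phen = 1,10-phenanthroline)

+3

1 sulfate outside the brackets (-2 each) → the complex ion is 2+.
Ligand charges: 1×Cl = -1; 2×py neutral; 1×H2O neutral; 1×phen neutral; sum -1.
Ti + (-1) = 2+ ⇒ Ti is +3.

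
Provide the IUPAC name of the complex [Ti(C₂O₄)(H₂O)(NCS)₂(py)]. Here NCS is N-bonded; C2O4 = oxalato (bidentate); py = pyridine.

There is no counter-ion, so the complex is neutral overall.
Ligand charges: 2×isothiocyanato (-1 each), 1×oxalato (-2 each), 1×aqua (neutral), 1×pyridine (neutral); total -4. So Ti + (-4) = 0, giving Ti = +4.
Ligands are named alphabetically: aqua before isothiocyanato before oxalato before pyridine.

aquadiisothiocyanatooxalato(pyridine)titanium(IV)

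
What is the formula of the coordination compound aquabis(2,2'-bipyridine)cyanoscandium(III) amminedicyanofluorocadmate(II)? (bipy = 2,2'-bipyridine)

[Sc(bipy)2(CN)(H2O)][Cd(CN)2F(NH3)]2

Cation [Sc…]: ligand charges -1, Sc(III) ⇒ ion charge 2+.
Anion [Cd…]: ligand charges -3, Cd(II) ⇒ ion charge 1−.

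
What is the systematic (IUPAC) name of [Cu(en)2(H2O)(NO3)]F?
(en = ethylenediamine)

The 1 fluoride counter-ion carries a total charge of -1, so each complex ion is 1+.
Ligand charges: 1×aqua (neutral), 1×nitrato (-1 each), 2×ethylenediamine (neutral); total -1. So Cu + (-1) = 1+, giving Cu = +2.
Ligands are named alphabetically: aqua before ethylenediamine before nitrato.

aquabis(ethylenediamine)nitratocopper(II) fluoride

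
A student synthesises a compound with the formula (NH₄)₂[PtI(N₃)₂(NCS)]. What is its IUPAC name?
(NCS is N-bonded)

The 2 ammonium counter-ions carry a total charge of +2, so each complex ion is 2−.
Ligand charges: 1×isothiocyanato (-1 each), 1×iodo (-1 each), 2×azido (-1 each); total -4. So Pt + (-4) = 2−, giving Pt = +2.
Ligands are named alphabetically: azido before iodo before isothiocyanato.
The complex ion is anionic, so platinum takes the -ate form platinate(II).

ammonium diazidoiodoisothiocyanatoplatinate(II)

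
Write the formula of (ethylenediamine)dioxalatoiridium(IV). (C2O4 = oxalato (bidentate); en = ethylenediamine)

[Ir(C2O4)2(en)]

Ligands: 2 oxalato (C2O4, -2), 1 ethylenediamine (en, neutral). Ligand charge sum = -4.
With Ir in oxidation state +4, the complex ion is [Ir...].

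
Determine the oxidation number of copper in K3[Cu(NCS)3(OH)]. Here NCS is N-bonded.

3 potassium outside the brackets (+1 each) → the complex ion is 3−.
Ligand charges: 3×NCS = -3; 1×OH = -1; sum -4.
Cu + (-4) = 3− ⇒ Cu is +1.

+1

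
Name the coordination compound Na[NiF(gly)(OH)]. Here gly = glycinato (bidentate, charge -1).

The 1 sodium counter-ion carries a total charge of +1, so each complex ion is 1−.
Ligand charges: 1×glycinato (-1 each), 1×fluoro (-1 each), 1×hydroxo (-1 each); total -3. So Ni + (-3) = 1−, giving Ni = +2.
The complex ion is anionic, so nickel takes the -ate form nickelate(II).

sodium fluoro(glycinato)hydroxonickelate(II)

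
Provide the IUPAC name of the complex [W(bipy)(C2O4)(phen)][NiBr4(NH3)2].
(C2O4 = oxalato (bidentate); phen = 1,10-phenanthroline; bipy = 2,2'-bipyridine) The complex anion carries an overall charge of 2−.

Both ions are complex: the cation is named first with the plain metal name, the anion second with the -ate form; each ion's ligands are alphabetised independently.
The complex anion is given as 2−; its ligand charges sum to -4, so Ni = +2.
A 1:1 salt means the cation carries the equal and opposite charge, 2+.
Cation: ligand charges sum to -2; for the ion to be 2+, W = +4.

(2,2'-bipyridine)oxalato(1,10-phenanthroline)tungsten(IV) diamminetetrabromonickelate(II)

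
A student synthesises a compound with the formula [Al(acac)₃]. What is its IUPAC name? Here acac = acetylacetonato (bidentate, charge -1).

tris(acetylacetonato)aluminium(III)

There is no counter-ion, so the complex is neutral overall.
Ligand charges: 3×acetylacetonato (-1 each); total -3. So Al + (-3) = 0, giving Al = +3.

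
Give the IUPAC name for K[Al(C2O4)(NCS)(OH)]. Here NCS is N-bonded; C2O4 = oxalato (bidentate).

potassium hydroxoisothiocyanatooxalatoaluminate(III)

The 1 potassium counter-ion carries a total charge of +1, so each complex ion is 1−.
Ligand charges: 1×isothiocyanato (-1 each), 1×oxalato (-2 each), 1×hydroxo (-1 each); total -4. So Al + (-4) = 1−, giving Al = +3.
Ligands are named alphabetically: hydroxo before isothiocyanato before oxalato.
The complex ion is anionic, so aluminium takes the -ate form aluminate(III).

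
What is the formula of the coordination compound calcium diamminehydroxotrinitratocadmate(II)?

Ligands: 1 hydroxo (OH, -1), 3 nitrato (NO3, -1), 2 ammine (NH3, neutral). Ligand charge sum = -4.
Charge balance with calcium (+2) requires 1 complex ion per 1 calcium.

Ca[Cd(NH3)2(NO3)3(OH)]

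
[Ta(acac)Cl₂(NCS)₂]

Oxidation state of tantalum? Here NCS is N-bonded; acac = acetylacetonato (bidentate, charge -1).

No counter-ion: the bracketed complex is neutral.
Ligand charges: 2×NCS = -2; 2×Cl = -2; 1×acac = -1; sum -5.
Ta + (-5) = 0 ⇒ Ta is +5.

+5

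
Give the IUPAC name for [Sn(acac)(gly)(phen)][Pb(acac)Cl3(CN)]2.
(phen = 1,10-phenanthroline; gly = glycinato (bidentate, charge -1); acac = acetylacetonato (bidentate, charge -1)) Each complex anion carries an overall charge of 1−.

(acetylacetonato)(glycinato)(1,10-phenanthroline)tin(IV) (acetylacetonato)trichlorocyanoplumbate(IV)

Both ions are complex: the cation is named first with the plain metal name, the anion second with the -ate form; each ion's ligands are alphabetised independently.
The complex anion is given as 1−; its ligand charges sum to -5, so Pb = +4.
With 2 anions per cation, the cation must be 2×1 = 2+.
Cation: ligand charges sum to -2; for the ion to be 2+, Sn = +4.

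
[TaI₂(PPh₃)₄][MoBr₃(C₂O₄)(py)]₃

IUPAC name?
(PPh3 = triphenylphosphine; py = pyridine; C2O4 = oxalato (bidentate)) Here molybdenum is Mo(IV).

diiodotetrakis(triphenylphosphine)tantalum(V) tribromooxalato(pyridine)molybdate(IV)

Both ions are complex: the cation is named first with the plain metal name, the anion second with the -ate form; each ion's ligands are alphabetised independently.
Mo is given as +4; the anion's ligand charges sum to -5, so the complex anion is 1−.
With 3 anions per cation, the cation must be 3×1 = 3+.
Cation: ligand charges sum to -2; for the ion to be 3+, Ta = +5.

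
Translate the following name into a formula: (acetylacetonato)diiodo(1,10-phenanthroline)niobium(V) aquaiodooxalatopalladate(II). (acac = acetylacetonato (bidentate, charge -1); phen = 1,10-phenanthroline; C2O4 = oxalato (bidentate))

Cation [Nb…]: ligand charges -3, Nb(V) ⇒ ion charge 2+.
Anion [Pd…]: ligand charges -3, Pd(II) ⇒ ion charge 1−.

[Nb(acac)I2(phen)][Pd(C2O4)(H2O)I]2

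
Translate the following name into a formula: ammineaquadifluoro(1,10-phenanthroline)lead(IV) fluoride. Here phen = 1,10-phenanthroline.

Ligands: 1 1,10-phenanthroline (phen, neutral), 1 ammine (NH3, neutral), 1 aqua (H2O, neutral), 2 fluoro (F, -1). Ligand charge sum = -2.
With Pb in oxidation state +4, the complex ion is [Pb...]^2+.
Charge balance with fluoride (-1) requires 1 complex ion per 2 fluoride.

[PbF2(H2O)(NH3)(phen)]F2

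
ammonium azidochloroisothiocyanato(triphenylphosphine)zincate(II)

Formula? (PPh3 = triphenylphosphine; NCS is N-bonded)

Ligands: 1 chloro (Cl, -1), 1 azido (N3, -1), 1 triphenylphosphine (PPh3, neutral), 1 isothiocyanato (NCS, -1). Ligand charge sum = -3.
Charge balance with ammonium (+1) requires 1 complex ion per 1 ammonium.

NH4[ZnCl(N3)(NCS)(PPh3)]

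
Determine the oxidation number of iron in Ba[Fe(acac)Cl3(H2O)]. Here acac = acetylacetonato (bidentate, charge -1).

+2

1 barium outside the brackets (+2 each) → the complex ion is 2−.
Ligand charges: 1×acac = -1; 1×H2O neutral; 3×Cl = -3; sum -4.
Fe + (-4) = 2− ⇒ Fe is +2.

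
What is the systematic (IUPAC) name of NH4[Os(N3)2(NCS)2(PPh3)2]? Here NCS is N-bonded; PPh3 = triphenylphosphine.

ammonium diazidodiisothiocyanatobis(triphenylphosphine)osmate(III)

The 1 ammonium counter-ion carries a total charge of +1, so each complex ion is 1−.
Ligand charges: 2×isothiocyanato (-1 each), 2×triphenylphosphine (neutral), 2×azido (-1 each); total -4. So Os + (-4) = 1−, giving Os = +3.
Ligands are named alphabetically: azido before isothiocyanato before triphenylphosphine.
The complex ion is anionic, so osmium takes the -ate form osmate(III).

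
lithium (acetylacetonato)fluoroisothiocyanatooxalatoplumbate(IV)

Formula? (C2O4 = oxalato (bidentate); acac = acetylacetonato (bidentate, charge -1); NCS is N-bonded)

Li[Pb(acac)(C2O4)F(NCS)]

Ligands: 1 fluoro (F, -1), 1 oxalato (C2O4, -2), 1 acetylacetonato (acac, -1), 1 isothiocyanato (NCS, -1). Ligand charge sum = -5.
Charge balance with lithium (+1) requires 1 complex ion per 1 lithium.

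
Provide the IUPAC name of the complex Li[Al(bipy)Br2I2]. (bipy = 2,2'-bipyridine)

lithium (2,2'-bipyridine)dibromodiiodoaluminate(III)

The 1 lithium counter-ion carries a total charge of +1, so each complex ion is 1−.
Ligand charges: 2×bromo (-1 each), 1×2,2'-bipyridine (neutral), 2×iodo (-1 each); total -4. So Al + (-4) = 1−, giving Al = +3.
Ligands are named alphabetically: bipyridine before bromo before iodo.
The complex ion is anionic, so aluminium takes the -ate form aluminate(III).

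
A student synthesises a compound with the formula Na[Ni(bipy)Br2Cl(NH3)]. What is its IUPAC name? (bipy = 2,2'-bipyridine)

sodium ammine(2,2'-bipyridine)dibromochloronickelate(II)

The 1 sodium counter-ion carries a total charge of +1, so each complex ion is 1−.
Ligand charges: 1×2,2'-bipyridine (neutral), 1×chloro (-1 each), 2×bromo (-1 each), 1×ammine (neutral); total -3. So Ni + (-3) = 1−, giving Ni = +2.
Ligands are named alphabetically: ammine before bipyridine before bromo before chloro.
The complex ion is anionic, so nickel takes the -ate form nickelate(II).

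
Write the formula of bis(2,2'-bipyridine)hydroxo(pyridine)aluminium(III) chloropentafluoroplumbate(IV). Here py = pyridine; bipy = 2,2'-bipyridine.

[Al(bipy)2(OH)(py)][PbClF5]

Cation [Al…]: ligand charges -1, Al(III) ⇒ ion charge 2+.
Anion [Pb…]: ligand charges -6, Pb(IV) ⇒ ion charge 2−.
One 2+ cation balances one 2− anion.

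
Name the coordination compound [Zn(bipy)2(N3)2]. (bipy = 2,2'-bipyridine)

diazidobis(2,2'-bipyridine)zinc(II)

There is no counter-ion, so the complex is neutral overall.
Ligand charges: 2×azido (-1 each), 2×2,2'-bipyridine (neutral); total -2. So Zn + (-2) = 0, giving Zn = +2.
Ligands are named alphabetically: azido before bipyridine.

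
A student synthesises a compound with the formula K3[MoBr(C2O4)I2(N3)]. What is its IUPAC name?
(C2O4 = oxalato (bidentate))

The 3 potassium counter-ions carry a total charge of +3, so each complex ion is 3−.
Ligand charges: 1×azido (-1 each), 1×bromo (-1 each), 1×oxalato (-2 each), 2×iodo (-1 each); total -6. So Mo + (-6) = 3−, giving Mo = +3.
The complex ion is anionic, so molybdenum takes the -ate form molybdate(III).

potassium azidobromodiiodooxalatomolybdate(III)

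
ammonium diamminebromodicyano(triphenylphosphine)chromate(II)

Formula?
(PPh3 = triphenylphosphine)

NH4[CrBr(CN)2(NH3)2(PPh3)]

Ligands: 1 triphenylphosphine (PPh3, neutral), 2 ammine (NH3, neutral), 2 cyano (CN, -1), 1 bromo (Br, -1). Ligand charge sum = -3.
Charge balance with ammonium (+1) requires 1 complex ion per 1 ammonium.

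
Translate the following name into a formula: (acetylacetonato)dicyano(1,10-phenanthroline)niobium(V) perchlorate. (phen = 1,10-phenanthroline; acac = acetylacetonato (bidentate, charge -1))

[Nb(acac)(CN)2(phen)](ClO4)2

Ligands: 2 cyano (CN, -1), 1 1,10-phenanthroline (phen, neutral), 1 acetylacetonato (acac, -1). Ligand charge sum = -3.
With Nb in oxidation state +5, the complex ion is [Nb...]^2+.
Charge balance with perchlorate (-1) requires 1 complex ion per 2 perchlorate.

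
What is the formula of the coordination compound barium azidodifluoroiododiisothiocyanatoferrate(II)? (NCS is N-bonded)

Ligands: 1 azido (N3, -1), 2 fluoro (F, -1), 2 isothiocyanato (NCS, -1), 1 iodo (I, -1). Ligand charge sum = -6.
Charge balance with barium (+2) requires 1 complex ion per 2 barium.

Ba2[FeF2I(N3)(NCS)2]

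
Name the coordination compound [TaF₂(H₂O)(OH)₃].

aquadifluorotrihydroxotantalum(V)

There is no counter-ion, so the complex is neutral overall.
Ligand charges: 3×hydroxo (-1 each), 1×aqua (neutral), 2×fluoro (-1 each); total -5. So Ta + (-5) = 0, giving Ta = +5.
Ligands are named alphabetically: aqua before fluoro before hydroxo.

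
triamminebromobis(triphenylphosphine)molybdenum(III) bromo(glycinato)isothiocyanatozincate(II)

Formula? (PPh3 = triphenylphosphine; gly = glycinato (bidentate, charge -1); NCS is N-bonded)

[MoBr(NH3)3(PPh3)2][ZnBr(gly)(NCS)]2

Cation [Mo…]: ligand charges -1, Mo(III) ⇒ ion charge 2+.
Anion [Zn…]: ligand charges -3, Zn(II) ⇒ ion charge 1−.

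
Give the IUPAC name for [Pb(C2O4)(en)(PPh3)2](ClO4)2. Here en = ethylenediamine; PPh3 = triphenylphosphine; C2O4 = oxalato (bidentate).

(ethylenediamine)oxalatobis(triphenylphosphine)lead(IV) perchlorate

The 2 perchlorate counter-ions carry a total charge of -2, so each complex ion is 2+.
Ligand charges: 1×ethylenediamine (neutral), 2×triphenylphosphine (neutral), 1×oxalato (-2 each); total -2. So Pb + (-2) = 2+, giving Pb = +4.
Ligands are named alphabetically: ethylenediamine before oxalato before triphenylphosphine.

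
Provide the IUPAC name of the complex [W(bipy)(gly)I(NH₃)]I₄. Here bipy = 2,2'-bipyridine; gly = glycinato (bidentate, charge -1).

The 4 iodide counter-ions carry a total charge of -4, so each complex ion is 4+.
Ligand charges: 1×2,2'-bipyridine (neutral), 1×ammine (neutral), 1×iodo (-1 each), 1×glycinato (-1 each); total -2. So W + (-2) = 4+, giving W = +6.
Ligands are named alphabetically: ammine before bipyridine before glycinato before iodo.

ammine(2,2'-bipyridine)(glycinato)iodotungsten(VI) iodide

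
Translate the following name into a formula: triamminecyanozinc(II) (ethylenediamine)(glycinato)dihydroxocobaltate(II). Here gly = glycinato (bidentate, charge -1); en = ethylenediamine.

Cation [Zn…]: ligand charges -1, Zn(II) ⇒ ion charge 1+.
Anion [Co…]: ligand charges -3, Co(II) ⇒ ion charge 1−.

[Zn(CN)(NH3)3][Co(en)(gly)(OH)2]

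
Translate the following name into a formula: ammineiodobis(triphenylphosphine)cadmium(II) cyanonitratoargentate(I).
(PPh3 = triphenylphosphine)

[CdI(NH3)(PPh3)2][Ag(CN)(NO3)]

Cation [Cd…]: ligand charges -1, Cd(II) ⇒ ion charge 1+.
Anion [Ag…]: ligand charges -2, Ag(I) ⇒ ion charge 1−.
One 1+ cation balances one 1− anion.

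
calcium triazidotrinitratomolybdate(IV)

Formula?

Ligands: 3 nitrato (NO3, -1), 3 azido (N3, -1). Ligand charge sum = -6.
With Mo in oxidation state +4, the complex ion is [Mo...]^2−.
Charge balance with calcium (+2) requires 1 complex ion per 1 calcium.

Ca[Mo(N3)3(NO3)3]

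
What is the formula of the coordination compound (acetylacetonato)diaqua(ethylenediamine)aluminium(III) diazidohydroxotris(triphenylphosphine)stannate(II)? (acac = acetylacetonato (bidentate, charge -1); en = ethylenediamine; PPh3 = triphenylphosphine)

[Al(acac)(en)(H2O)2][Sn(N3)2(OH)(PPh3)3]2

Cation [Al…]: ligand charges -1, Al(III) ⇒ ion charge 2+.
Anion [Sn…]: ligand charges -3, Sn(II) ⇒ ion charge 1−.
One 2+ cation requires 2 of the 1− anion.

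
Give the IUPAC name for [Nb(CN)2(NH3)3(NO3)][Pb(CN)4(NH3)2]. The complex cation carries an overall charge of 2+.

Both ions are complex: the cation is named first with the plain metal name, the anion second with the -ate form; each ion's ligands are alphabetised independently.
The complex cation is given as 2+; its ligand charges sum to -3, so Nb = +5.
A 1:1 salt means the anion carries the equal and opposite charge, 2−.
Anion: ligand charges sum to -4; for the ion to be 2−, Pb = +2.

triamminedicyanonitratoniobium(V) diamminetetracyanoplumbate(II)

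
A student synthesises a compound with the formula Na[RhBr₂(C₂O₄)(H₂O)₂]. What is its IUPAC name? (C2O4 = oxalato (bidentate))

The 1 sodium counter-ion carries a total charge of +1, so each complex ion is 1−.
Ligand charges: 2×bromo (-1 each), 2×aqua (neutral), 1×oxalato (-2 each); total -4. So Rh + (-4) = 1−, giving Rh = +3.
The complex ion is anionic, so rhodium takes the -ate form rhodate(III).

sodium diaquadibromooxalatorhodate(III)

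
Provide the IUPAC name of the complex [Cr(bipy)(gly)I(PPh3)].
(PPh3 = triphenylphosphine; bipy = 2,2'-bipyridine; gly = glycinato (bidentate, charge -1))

There is no counter-ion, so the complex is neutral overall.
Ligand charges: 1×iodo (-1 each), 1×triphenylphosphine (neutral), 1×2,2'-bipyridine (neutral), 1×glycinato (-1 each); total -2. So Cr + (-2) = 0, giving Cr = +2.
Ligands are named alphabetically: bipyridine before glycinato before iodo before triphenylphosphine.

(2,2'-bipyridine)(glycinato)iodo(triphenylphosphine)chromium(II)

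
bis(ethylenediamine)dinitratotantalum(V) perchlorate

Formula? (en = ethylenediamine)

[Ta(en)2(NO3)2](ClO4)3

Ligands: 2 nitrato (NO3, -1), 2 ethylenediamine (en, neutral). Ligand charge sum = -2.
With Ta in oxidation state +5, the complex ion is [Ta...]^3+.
Charge balance with perchlorate (-1) requires 1 complex ion per 3 perchlorate.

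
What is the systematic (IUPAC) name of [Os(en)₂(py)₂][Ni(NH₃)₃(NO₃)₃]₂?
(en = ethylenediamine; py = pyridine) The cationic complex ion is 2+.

The complex cation is given as 2+; its ligand charges sum to 0, so Os = +2.
With 2 anions per cation, each anion must be 2/2 = 1−.
Anion: ligand charges sum to -3; for the ion to be 1−, Ni = +2.

bis(ethylenediamine)bis(pyridine)osmium(II) triamminetrinitratonickelate(II)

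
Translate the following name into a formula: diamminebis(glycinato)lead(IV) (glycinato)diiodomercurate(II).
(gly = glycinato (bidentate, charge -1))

Cation [Pb…]: ligand charges -2, Pb(IV) ⇒ ion charge 2+.
Anion [Hg…]: ligand charges -3, Hg(II) ⇒ ion charge 1−.

[Pb(gly)2(NH3)2][Hg(gly)I2]2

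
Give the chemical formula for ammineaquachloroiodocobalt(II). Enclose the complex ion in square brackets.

Ligands: 1 iodo (I, -1), 1 aqua (H2O, neutral), 1 chloro (Cl, -1), 1 ammine (NH3, neutral). Ligand charge sum = -2.
With Co in oxidation state +2, the complex ion is [Co...].

[CoCl(H2O)I(NH3)]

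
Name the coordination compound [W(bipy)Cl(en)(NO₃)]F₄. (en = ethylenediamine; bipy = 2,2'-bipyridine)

The 4 fluoride counter-ions carry a total charge of -4, so each complex ion is 4+.
Ligand charges: 1×chloro (-1 each), 1×nitrato (-1 each), 1×ethylenediamine (neutral), 1×2,2'-bipyridine (neutral); total -2. So W + (-2) = 4+, giving W = +6.
Ligands are named alphabetically: bipyridine before chloro before ethylenediamine before nitrato.

(2,2'-bipyridine)chloro(ethylenediamine)nitratotungsten(VI) fluoride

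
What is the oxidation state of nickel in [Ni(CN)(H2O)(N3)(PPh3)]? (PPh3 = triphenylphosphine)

+2

No counter-ion: the bracketed complex is neutral.
Ligand charges: 1×N3 = -1; 1×H2O neutral; 1×CN = -1; 1×PPh3 neutral; sum -2.
Ni + (-2) = 0 ⇒ Ni is +2.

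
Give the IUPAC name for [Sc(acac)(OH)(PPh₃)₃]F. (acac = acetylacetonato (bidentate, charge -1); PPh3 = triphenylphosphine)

(acetylacetonato)hydroxotris(triphenylphosphine)scandium(III) fluoride

The 1 fluoride counter-ion carries a total charge of -1, so each complex ion is 1+.
Ligand charges: 1×acetylacetonato (-1 each), 3×triphenylphosphine (neutral), 1×hydroxo (-1 each); total -2. So Sc + (-2) = 1+, giving Sc = +3.
Ligands are named alphabetically: acetylacetonato before hydroxo before triphenylphosphine.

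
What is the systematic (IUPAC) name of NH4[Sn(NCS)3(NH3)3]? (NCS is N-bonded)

ammonium triamminetriisothiocyanatostannate(II)

The 1 ammonium counter-ion carries a total charge of +1, so each complex ion is 1−.
Ligand charges: 3×isothiocyanato (-1 each), 3×ammine (neutral); total -3. So Sn + (-3) = 1−, giving Sn = +2.
The complex ion is anionic, so tin takes the -ate form stannate(II).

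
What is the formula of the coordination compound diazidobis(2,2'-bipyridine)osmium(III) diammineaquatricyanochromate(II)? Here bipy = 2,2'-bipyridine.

[Os(bipy)2(N3)2][Cr(CN)3(H2O)(NH3)2]

Cation [Os…]: ligand charges -2, Os(III) ⇒ ion charge 1+.
Anion [Cr…]: ligand charges -3, Cr(II) ⇒ ion charge 1−.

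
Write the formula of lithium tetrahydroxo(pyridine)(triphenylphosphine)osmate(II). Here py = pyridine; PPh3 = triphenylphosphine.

Ligands: 1 pyridine (py, neutral), 1 triphenylphosphine (PPh3, neutral), 4 hydroxo (OH, -1). Ligand charge sum = -4.
Charge balance with lithium (+1) requires 1 complex ion per 2 lithium.

Li2[Os(OH)4(PPh3)(py)]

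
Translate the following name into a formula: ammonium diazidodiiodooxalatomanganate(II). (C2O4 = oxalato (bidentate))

Ligands: 2 iodo (I, -1), 2 azido (N3, -1), 1 oxalato (C2O4, -2). Ligand charge sum = -6.
Charge balance with ammonium (+1) requires 1 complex ion per 4 ammonium.

(NH4)4[Mn(C2O4)I2(N3)2]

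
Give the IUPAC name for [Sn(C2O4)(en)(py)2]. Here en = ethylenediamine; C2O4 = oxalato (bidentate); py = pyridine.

There is no counter-ion, so the complex is neutral overall.
Ligand charges: 1×ethylenediamine (neutral), 1×oxalato (-2 each), 2×pyridine (neutral); total -2. So Sn + (-2) = 0, giving Sn = +2.
Ligands are named alphabetically: ethylenediamine before oxalato before pyridine.

(ethylenediamine)oxalatobis(pyridine)tin(II)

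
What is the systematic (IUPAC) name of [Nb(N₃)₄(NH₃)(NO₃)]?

amminetetraazidonitratoniobium(V)

There is no counter-ion, so the complex is neutral overall.
Ligand charges: 1×ammine (neutral), 4×azido (-1 each), 1×nitrato (-1 each); total -5. So Nb + (-5) = 0, giving Nb = +5.
Ligands are named alphabetically: ammine before azido before nitrato.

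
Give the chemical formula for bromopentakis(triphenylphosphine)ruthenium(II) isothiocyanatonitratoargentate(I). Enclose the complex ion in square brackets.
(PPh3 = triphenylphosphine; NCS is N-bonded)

[RuBr(PPh3)5][Ag(NCS)(NO3)]

Cation [Ru…]: ligand charges -1, Ru(II) ⇒ ion charge 1+.
Anion [Ag…]: ligand charges -2, Ag(I) ⇒ ion charge 1−.
One 1+ cation balances one 1− anion.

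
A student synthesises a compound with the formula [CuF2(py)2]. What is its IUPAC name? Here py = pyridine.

There is no counter-ion, so the complex is neutral overall.
Ligand charges: 2×fluoro (-1 each), 2×pyridine (neutral); total -2. So Cu + (-2) = 0, giving Cu = +2.
Ligands are named alphabetically: fluoro before pyridine.

difluorobis(pyridine)copper(II)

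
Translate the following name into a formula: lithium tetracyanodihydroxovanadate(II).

Li4[V(CN)4(OH)2]

Ligands: 2 hydroxo (OH, -1), 4 cyano (CN, -1). Ligand charge sum = -6.
With V in oxidation state +2, the complex ion is [V...]^4−.
Charge balance with lithium (+1) requires 1 complex ion per 4 lithium.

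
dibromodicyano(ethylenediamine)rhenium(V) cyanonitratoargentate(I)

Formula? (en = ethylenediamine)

[ReBr2(CN)2(en)][Ag(CN)(NO3)]

Cation [Re…]: ligand charges -4, Re(V) ⇒ ion charge 1+.
Anion [Ag…]: ligand charges -2, Ag(I) ⇒ ion charge 1−.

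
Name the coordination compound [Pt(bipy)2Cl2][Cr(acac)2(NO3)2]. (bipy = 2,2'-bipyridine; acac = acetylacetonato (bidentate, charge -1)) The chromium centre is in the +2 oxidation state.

bis(2,2'-bipyridine)dichloroplatinum(IV) bis(acetylacetonato)dinitratochromate(II)

Both ions are complex: the cation is named first with the plain metal name, the anion second with the -ate form; each ion's ligands are alphabetised independently.
Cr is given as +2; the anion's ligand charges sum to -4, so the complex anion is 2−.
A 1:1 salt means the cation carries the equal and opposite charge, 2+.
Cation: ligand charges sum to -2; for the ion to be 2+, Pt = +4.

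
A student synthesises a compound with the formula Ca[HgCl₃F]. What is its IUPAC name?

The 1 calcium counter-ion carries a total charge of +2, so each complex ion is 2−.
Ligand charges: 3×chloro (-1 each), 1×fluoro (-1 each); total -4. So Hg + (-4) = 2−, giving Hg = +2.
Ligands are named alphabetically: chloro before fluoro.
The complex ion is anionic, so mercury takes the -ate form mercurate(II).

calcium trichlorofluoromercurate(II)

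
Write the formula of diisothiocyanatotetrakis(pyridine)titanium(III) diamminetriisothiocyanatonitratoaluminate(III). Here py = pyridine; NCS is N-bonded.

[Ti(NCS)2(py)4][Al(NCS)3(NH3)2(NO3)]

Cation [Ti…]: ligand charges -2, Ti(III) ⇒ ion charge 1+.
Anion [Al…]: ligand charges -4, Al(III) ⇒ ion charge 1−.
One 1+ cation balances one 1− anion.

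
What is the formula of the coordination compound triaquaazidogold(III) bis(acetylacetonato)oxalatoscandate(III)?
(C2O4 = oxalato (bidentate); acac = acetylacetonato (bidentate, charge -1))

[Au(H2O)3(N3)][Sc(acac)2(C2O4)]2

Cation [Au…]: ligand charges -1, Au(III) ⇒ ion charge 2+.
Anion [Sc…]: ligand charges -4, Sc(III) ⇒ ion charge 1−.
One 2+ cation requires 2 of the 1− anion.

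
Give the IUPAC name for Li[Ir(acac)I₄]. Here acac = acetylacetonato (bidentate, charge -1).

The 1 lithium counter-ion carries a total charge of +1, so each complex ion is 1−.
Ligand charges: 1×acetylacetonato (-1 each), 4×iodo (-1 each); total -5. So Ir + (-5) = 1−, giving Ir = +4.
Ligands are named alphabetically: acetylacetonato before iodo.
The complex ion is anionic, so iridium takes the -ate form iridate(IV).

lithium (acetylacetonato)tetraiodoiridate(IV)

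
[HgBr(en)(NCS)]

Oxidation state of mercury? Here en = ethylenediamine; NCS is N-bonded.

No counter-ion: the bracketed complex is neutral.
Ligand charges: 1×en neutral; 1×NCS = -1; 1×Br = -1; sum -2.
Hg + (-2) = 0 ⇒ Hg is +2.

+2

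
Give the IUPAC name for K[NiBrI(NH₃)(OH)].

The 1 potassium counter-ion carries a total charge of +1, so each complex ion is 1−.
Ligand charges: 1×ammine (neutral), 1×bromo (-1 each), 1×hydroxo (-1 each), 1×iodo (-1 each); total -3. So Ni + (-3) = 1−, giving Ni = +2.
The complex ion is anionic, so nickel takes the -ate form nickelate(II).

potassium amminebromohydroxoiodonickelate(II)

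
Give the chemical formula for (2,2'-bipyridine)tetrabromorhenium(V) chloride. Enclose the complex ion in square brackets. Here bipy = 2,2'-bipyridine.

[Re(bipy)Br4]Cl

Ligands: 4 bromo (Br, -1), 1 2,2'-bipyridine (bipy, neutral). Ligand charge sum = -4.
With Re in oxidation state +5, the complex ion is [Re...]^1+.
Charge balance with chloride (-1) requires 1 complex ion per 1 chloride.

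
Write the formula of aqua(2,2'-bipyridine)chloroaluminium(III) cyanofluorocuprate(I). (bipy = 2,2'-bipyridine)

[Al(bipy)Cl(H2O)][Cu(CN)F]2

Cation [Al…]: ligand charges -1, Al(III) ⇒ ion charge 2+.
Anion [Cu…]: ligand charges -2, Cu(I) ⇒ ion charge 1−.
One 2+ cation requires 2 of the 1− anion.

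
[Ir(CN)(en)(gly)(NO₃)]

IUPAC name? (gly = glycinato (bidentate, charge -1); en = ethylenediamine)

cyano(ethylenediamine)(glycinato)nitratoiridium(III)

There is no counter-ion, so the complex is neutral overall.
Ligand charges: 1×glycinato (-1 each), 1×ethylenediamine (neutral), 1×nitrato (-1 each), 1×cyano (-1 each); total -3. So Ir + (-3) = 0, giving Ir = +3.
Ligands are named alphabetically: cyano before ethylenediamine before glycinato before nitrato.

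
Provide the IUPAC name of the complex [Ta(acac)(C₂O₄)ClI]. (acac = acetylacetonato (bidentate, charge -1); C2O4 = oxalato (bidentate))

There is no counter-ion, so the complex is neutral overall.
Ligand charges: 1×iodo (-1 each), 1×acetylacetonato (-1 each), 1×chloro (-1 each), 1×oxalato (-2 each); total -5. So Ta + (-5) = 0, giving Ta = +5.
Ligands are named alphabetically: acetylacetonato before chloro before iodo before oxalato.

(acetylacetonato)chloroiodooxalatotantalum(V)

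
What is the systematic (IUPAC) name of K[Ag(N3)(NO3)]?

The 1 potassium counter-ion carries a total charge of +1, so each complex ion is 1−.
Ligand charges: 1×nitrato (-1 each), 1×azido (-1 each); total -2. So Ag + (-2) = 1−, giving Ag = +1.
Ligands are named alphabetically: azido before nitrato.
The complex ion is anionic, so silver takes the -ate form argentate(I).

potassium azidonitratoargentate(I)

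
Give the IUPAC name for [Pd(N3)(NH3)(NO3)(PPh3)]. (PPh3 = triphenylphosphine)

There is no counter-ion, so the complex is neutral overall.
Ligand charges: 1×ammine (neutral), 1×nitrato (-1 each), 1×azido (-1 each), 1×triphenylphosphine (neutral); total -2. So Pd + (-2) = 0, giving Pd = +2.
Ligands are named alphabetically: ammine before azido before nitrato before triphenylphosphine.

ammineazidonitrato(triphenylphosphine)palladium(II)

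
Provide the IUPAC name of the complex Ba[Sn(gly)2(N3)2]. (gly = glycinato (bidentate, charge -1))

The 1 barium counter-ion carries a total charge of +2, so each complex ion is 2−.
Ligand charges: 2×glycinato (-1 each), 2×azido (-1 each); total -4. So Sn + (-4) = 2−, giving Sn = +2.
Ligands are named alphabetically: azido before glycinato.
The complex ion is anionic, so tin takes the -ate form stannate(II).

barium diazidobis(glycinato)stannate(II)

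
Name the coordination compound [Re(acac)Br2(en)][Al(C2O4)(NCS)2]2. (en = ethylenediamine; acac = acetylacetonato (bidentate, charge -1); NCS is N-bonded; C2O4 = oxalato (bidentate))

Both ions are complex: the cation is named first with the plain metal name, the anion second with the -ate form; each ion's ligands are alphabetised independently.
Aluminium is always +3 in its complexes; the anion's ligand charges sum to -4, so the complex anion is 1−.
With 2 anions per cation, the cation must be 2×1 = 2+.
Cation: ligand charges sum to -3; for the ion to be 2+, Re = +5.

(acetylacetonato)dibromo(ethylenediamine)rhenium(V) diisothiocyanatooxalatoaluminate(III)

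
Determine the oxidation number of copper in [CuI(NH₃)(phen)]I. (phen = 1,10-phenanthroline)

1 iodide outside the brackets (-1 each) → the complex ion is 1+.
Ligand charges: 1×phen neutral; 1×I = -1; 1×NH3 neutral; sum -1.
Cu + (-1) = 1+ ⇒ Cu is +2.

+2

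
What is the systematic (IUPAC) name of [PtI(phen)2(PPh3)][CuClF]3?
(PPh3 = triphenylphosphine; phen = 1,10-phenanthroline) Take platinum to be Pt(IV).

Pt is given as +4; the cation's ligand charges sum to -1, so the complex cation is 3+.
With 3 anions per cation, each anion must be 3/3 = 1−.
Anion: ligand charges sum to -2; for the ion to be 1−, Cu = +1.

iodobis(1,10-phenanthroline)(triphenylphosphine)platinum(IV) chlorofluorocuprate(I)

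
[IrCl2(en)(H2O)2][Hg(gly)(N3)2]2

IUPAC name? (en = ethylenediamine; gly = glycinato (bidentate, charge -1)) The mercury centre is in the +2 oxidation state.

Both ions are complex: the cation is named first with the plain metal name, the anion second with the -ate form; each ion's ligands are alphabetised independently.
Hg is given as +2; the anion's ligand charges sum to -3, so the complex anion is 1−.
With 2 anions per cation, the cation must be 2×1 = 2+.
Cation: ligand charges sum to -2; for the ion to be 2+, Ir = +4.

diaquadichloro(ethylenediamine)iridium(IV) diazido(glycinato)mercurate(II)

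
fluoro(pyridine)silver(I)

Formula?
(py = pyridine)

Ligands: 1 fluoro (F, -1), 1 pyridine (py, neutral). Ligand charge sum = -1.
With Ag in oxidation state +1, the complex ion is [Ag...].

[AgF(py)]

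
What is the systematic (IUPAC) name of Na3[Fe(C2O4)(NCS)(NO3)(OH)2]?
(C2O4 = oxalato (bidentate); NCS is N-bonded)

The 3 sodium counter-ions carry a total charge of +3, so each complex ion is 3−.
Ligand charges: 1×oxalato (-2 each), 1×isothiocyanato (-1 each), 2×hydroxo (-1 each), 1×nitrato (-1 each); total -6. So Fe + (-6) = 3−, giving Fe = +3.
Ligands are named alphabetically: hydroxo before isothiocyanato before nitrato before oxalato.
The complex ion is anionic, so iron takes the -ate form ferrate(III).

sodium dihydroxoisothiocyanatonitratooxalatoferrate(III)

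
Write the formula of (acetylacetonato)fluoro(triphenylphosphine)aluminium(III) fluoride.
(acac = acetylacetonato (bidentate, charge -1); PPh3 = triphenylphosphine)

[Al(acac)F(PPh3)]F

Ligands: 1 acetylacetonato (acac, -1), 1 fluoro (F, -1), 1 triphenylphosphine (PPh3, neutral). Ligand charge sum = -2.
Charge balance with fluoride (-1) requires 1 complex ion per 1 fluoride.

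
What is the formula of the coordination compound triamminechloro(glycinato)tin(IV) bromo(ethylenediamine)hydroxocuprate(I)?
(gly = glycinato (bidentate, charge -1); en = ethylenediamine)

Cation [Sn…]: ligand charges -2, Sn(IV) ⇒ ion charge 2+.
Anion [Cu…]: ligand charges -2, Cu(I) ⇒ ion charge 1−.

[SnCl(gly)(NH3)3][CuBr(en)(OH)]2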